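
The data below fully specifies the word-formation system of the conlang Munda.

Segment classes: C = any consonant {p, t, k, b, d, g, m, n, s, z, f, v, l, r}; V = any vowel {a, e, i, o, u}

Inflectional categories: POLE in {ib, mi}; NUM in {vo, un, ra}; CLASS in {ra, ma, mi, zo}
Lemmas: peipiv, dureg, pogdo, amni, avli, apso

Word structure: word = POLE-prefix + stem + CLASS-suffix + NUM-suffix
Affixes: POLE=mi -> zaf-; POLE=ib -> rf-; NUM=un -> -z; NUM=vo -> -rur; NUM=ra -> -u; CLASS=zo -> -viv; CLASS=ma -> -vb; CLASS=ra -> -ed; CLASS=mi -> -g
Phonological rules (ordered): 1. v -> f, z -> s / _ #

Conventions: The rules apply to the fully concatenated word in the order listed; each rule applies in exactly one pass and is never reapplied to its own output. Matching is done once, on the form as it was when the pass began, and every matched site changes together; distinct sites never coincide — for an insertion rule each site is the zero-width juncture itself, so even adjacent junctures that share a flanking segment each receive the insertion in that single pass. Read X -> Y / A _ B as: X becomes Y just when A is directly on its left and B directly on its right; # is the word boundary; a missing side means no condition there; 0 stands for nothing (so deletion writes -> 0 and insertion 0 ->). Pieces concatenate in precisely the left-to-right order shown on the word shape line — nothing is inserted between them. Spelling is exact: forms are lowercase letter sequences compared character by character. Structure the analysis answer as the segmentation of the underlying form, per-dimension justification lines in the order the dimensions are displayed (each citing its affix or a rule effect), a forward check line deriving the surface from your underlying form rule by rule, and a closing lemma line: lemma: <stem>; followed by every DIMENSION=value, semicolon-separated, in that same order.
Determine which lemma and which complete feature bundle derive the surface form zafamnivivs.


underlying: zaf-amni-viv-z
POLE=mi - signalled by the affix zaf-
NUM=un - signalled by the affix -z
CLASS=zo - signalled by the affix -viv
check: zafamnivivz -> zafamnivivs
lemma: amni; POLE=mi; NUM=un; CLASS=zo


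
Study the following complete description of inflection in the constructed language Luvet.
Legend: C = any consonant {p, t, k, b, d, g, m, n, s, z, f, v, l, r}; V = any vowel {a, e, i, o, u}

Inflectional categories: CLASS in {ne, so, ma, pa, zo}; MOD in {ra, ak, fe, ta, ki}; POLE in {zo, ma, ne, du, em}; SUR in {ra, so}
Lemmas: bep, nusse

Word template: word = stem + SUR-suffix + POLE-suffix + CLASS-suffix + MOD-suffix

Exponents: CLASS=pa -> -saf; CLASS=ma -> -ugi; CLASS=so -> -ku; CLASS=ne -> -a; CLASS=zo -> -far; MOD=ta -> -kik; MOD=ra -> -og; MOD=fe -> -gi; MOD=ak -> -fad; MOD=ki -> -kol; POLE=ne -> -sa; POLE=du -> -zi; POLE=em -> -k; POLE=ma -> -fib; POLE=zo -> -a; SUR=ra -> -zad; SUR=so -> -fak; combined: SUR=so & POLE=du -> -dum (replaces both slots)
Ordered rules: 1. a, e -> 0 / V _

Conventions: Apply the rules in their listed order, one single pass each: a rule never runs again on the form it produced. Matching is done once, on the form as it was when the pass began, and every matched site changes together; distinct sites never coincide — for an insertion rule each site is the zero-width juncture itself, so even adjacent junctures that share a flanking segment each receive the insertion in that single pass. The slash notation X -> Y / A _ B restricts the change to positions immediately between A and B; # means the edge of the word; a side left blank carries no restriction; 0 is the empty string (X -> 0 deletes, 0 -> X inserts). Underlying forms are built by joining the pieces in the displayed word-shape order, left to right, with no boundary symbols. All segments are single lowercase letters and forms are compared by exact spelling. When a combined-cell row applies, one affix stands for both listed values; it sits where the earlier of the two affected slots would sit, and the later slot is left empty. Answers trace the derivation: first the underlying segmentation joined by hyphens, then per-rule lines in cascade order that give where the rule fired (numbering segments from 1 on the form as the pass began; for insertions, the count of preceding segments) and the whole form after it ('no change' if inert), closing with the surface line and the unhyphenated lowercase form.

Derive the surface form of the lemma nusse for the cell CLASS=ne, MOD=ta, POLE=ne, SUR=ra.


underlying: nusse-zad-sa-a-kik
1. a, e -> 0 / V _: fires at position(s) 11: nussezadsakik
surface: nussezadsakik


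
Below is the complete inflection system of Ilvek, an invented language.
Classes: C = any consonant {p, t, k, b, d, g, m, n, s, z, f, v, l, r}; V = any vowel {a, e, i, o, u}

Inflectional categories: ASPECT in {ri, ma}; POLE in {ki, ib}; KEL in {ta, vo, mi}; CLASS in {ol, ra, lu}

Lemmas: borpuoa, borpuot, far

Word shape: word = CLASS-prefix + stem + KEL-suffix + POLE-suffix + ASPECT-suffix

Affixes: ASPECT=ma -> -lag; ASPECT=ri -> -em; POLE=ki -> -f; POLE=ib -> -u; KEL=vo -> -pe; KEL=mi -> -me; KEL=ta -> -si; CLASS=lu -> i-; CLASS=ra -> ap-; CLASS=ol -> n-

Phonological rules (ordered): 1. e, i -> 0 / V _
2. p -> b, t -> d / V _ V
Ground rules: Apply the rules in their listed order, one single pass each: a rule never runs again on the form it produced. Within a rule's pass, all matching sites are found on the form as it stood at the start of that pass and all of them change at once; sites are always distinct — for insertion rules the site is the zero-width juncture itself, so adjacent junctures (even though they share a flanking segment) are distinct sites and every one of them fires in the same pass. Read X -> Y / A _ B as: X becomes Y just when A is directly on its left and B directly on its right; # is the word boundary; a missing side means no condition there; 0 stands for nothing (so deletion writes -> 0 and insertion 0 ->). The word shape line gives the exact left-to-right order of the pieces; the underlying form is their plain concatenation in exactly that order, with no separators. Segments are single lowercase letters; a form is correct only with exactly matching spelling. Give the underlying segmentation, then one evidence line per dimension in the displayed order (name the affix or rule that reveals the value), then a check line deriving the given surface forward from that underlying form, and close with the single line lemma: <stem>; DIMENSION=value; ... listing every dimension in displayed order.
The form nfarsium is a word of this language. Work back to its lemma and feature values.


underlying: n-far-si-u-em
ASPECT=ri - signalled by the affix -em
POLE=ib - signalled by the affix -u
KEL=ta - signalled by the affix -si
CLASS=ol - signalled by the affix n-
check: nfarsiuem -> nfarsium -> nfarsium
lemma: far; ASPECT=ri; POLE=ib; KEL=ta; CLASS=ol


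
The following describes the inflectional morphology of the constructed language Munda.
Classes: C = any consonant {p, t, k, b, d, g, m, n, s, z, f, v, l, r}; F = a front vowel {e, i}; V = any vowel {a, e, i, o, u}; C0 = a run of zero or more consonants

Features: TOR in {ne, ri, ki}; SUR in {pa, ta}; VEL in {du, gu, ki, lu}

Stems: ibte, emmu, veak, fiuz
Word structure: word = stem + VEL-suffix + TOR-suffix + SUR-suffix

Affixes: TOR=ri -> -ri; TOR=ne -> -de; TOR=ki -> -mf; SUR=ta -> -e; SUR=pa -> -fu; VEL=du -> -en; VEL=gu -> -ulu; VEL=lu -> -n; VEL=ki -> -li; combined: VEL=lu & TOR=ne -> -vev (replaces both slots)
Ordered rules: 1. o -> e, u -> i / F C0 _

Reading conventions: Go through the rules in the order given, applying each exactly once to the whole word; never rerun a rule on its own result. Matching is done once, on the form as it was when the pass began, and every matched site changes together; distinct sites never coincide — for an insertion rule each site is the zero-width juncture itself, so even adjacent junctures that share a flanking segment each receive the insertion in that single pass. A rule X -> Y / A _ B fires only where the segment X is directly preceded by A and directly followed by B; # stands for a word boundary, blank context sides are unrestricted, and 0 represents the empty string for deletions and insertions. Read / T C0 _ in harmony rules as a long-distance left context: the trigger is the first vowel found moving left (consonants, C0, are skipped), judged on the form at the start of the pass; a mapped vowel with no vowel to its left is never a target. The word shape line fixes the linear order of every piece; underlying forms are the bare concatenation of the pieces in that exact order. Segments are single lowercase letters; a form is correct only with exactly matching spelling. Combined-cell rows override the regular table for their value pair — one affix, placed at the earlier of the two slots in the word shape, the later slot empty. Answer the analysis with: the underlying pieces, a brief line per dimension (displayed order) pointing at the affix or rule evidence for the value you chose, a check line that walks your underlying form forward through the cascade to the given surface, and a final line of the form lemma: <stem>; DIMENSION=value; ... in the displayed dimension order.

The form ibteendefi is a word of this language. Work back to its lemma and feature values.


underlying: ibte-en-de-fu
TOR=ne - signalled by the affix -de
SUR=pa - signalled by the affix -fu
VEL=du - signalled by the affix -en
check: ibteendefu -> ibteendefi
lemma: ibte; TOR=ne; SUR=pa; VEL=du


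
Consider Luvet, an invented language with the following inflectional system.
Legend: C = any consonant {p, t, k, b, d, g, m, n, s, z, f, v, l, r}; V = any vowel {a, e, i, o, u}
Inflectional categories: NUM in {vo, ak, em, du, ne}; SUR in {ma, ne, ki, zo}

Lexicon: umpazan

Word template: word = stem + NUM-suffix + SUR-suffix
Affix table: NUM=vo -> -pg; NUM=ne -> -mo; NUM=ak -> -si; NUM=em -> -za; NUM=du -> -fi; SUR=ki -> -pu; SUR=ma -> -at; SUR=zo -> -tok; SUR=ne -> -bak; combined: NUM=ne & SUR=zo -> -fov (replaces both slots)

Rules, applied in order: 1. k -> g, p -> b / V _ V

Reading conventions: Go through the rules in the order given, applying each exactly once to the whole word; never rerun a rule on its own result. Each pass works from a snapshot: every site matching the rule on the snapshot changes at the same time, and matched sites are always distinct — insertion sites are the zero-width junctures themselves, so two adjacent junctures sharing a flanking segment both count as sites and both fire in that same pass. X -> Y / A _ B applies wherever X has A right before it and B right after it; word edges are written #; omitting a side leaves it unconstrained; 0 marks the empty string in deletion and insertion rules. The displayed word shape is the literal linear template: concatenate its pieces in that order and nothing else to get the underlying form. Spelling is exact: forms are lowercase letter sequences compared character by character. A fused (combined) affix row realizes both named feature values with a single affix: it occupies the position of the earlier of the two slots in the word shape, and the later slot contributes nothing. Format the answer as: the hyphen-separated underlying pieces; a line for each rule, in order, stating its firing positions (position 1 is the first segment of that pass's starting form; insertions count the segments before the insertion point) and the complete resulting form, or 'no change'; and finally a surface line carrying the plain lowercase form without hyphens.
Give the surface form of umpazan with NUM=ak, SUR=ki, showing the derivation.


underlying: umpazan-si-pu
1. k -> g, p -> b / V _ V: fires at position(s) 10: umpazansibu
surface: umpazansibu


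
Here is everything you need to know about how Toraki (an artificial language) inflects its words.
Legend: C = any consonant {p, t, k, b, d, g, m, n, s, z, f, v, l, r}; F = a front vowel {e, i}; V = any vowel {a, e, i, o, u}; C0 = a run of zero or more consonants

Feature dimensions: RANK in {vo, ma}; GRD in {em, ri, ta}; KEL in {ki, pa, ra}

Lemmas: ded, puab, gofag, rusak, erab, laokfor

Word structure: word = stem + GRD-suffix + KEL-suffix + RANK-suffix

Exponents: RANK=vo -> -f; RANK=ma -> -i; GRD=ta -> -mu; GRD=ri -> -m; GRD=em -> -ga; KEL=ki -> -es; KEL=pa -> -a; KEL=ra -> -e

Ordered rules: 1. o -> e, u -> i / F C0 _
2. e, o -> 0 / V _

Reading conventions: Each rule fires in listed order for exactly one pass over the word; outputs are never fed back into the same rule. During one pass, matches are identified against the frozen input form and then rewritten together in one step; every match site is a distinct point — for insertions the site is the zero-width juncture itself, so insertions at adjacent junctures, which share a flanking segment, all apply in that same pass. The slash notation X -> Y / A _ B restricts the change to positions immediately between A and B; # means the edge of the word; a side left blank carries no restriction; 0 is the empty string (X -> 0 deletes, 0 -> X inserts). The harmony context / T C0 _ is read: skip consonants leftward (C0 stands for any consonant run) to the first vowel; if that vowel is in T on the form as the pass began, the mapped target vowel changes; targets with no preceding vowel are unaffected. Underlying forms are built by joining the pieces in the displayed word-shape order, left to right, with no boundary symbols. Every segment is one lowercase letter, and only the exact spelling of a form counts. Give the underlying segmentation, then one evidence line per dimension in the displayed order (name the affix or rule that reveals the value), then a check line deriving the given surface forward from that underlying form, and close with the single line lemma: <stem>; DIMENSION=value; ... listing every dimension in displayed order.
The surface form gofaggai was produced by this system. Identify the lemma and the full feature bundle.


underlying: gofag-ga-e-i
RANK=ma - signalled by the affix -i
GRD=em - signalled by the affix -ga
KEL=ra - signalled by the affix -e
check: gofaggaei -> gofaggaei -> gofaggai
lemma: gofag; RANK=ma; GRD=em; KEL=ra


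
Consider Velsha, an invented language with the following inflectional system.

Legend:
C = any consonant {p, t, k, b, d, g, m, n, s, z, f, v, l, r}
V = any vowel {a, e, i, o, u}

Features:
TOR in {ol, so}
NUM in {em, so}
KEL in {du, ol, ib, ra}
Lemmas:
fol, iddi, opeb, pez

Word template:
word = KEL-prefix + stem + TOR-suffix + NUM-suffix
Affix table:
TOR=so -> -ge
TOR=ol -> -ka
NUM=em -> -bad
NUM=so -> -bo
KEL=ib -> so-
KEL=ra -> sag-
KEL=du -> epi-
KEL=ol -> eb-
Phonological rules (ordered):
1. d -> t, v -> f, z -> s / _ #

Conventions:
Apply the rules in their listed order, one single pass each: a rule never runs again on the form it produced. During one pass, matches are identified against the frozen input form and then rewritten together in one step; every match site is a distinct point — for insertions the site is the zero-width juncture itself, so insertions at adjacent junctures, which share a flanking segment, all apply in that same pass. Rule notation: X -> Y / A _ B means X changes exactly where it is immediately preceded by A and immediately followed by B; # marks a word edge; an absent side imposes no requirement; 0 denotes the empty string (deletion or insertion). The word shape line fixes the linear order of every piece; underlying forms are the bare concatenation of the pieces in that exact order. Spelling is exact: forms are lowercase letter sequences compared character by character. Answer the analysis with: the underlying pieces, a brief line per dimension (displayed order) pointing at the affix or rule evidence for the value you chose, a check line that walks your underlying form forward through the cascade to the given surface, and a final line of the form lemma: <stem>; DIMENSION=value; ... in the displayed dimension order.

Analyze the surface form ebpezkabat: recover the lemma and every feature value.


underlying: eb-pez-ka-bad
TOR=ol - signalled by the affix -ka
NUM=em - signalled by the affix -bad
KEL=ol - signalled by the affix eb-
check: ebpezkabad -> ebpezkabat
lemma: pez; TOR=ol; NUM=em; KEL=ol


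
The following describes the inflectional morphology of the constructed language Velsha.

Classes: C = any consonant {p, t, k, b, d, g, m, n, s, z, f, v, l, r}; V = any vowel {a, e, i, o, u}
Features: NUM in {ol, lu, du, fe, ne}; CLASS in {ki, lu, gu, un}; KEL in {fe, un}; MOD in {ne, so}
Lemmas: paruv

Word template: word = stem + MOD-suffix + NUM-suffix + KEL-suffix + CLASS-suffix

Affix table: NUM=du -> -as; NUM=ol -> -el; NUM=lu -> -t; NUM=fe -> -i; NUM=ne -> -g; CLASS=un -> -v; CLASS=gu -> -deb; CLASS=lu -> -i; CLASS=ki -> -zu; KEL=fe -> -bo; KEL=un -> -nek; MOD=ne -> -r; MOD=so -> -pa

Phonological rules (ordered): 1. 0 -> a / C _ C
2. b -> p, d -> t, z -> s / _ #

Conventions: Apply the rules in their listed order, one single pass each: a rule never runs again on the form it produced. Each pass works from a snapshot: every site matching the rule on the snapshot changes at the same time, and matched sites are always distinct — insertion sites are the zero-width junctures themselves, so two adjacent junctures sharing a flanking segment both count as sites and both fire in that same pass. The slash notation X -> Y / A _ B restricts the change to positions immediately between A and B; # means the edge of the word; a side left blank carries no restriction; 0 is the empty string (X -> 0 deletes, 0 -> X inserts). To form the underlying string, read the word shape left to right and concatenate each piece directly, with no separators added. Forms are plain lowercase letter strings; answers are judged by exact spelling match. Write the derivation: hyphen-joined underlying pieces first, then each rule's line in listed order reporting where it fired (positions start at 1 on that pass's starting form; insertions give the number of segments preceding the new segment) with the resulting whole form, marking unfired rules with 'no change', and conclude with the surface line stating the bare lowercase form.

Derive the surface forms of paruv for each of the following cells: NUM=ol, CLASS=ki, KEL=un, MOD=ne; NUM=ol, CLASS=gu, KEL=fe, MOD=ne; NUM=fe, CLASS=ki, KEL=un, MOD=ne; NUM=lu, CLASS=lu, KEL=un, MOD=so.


cell NUM=ol, CLASS=ki, KEL=un, MOD=ne:
underlying: paruv-r-el-nek-zu
1. 0 -> a / C _ C: inserts after position(s) 5, 8, 11: paruvarelanekazu
2. b -> p, d -> t, z -> s / _ #: no change
surface: paruvarelanekazu

cell NUM=ol, CLASS=gu, KEL=fe, MOD=ne:
underlying: paruv-r-el-bo-deb
1. 0 -> a / C _ C: inserts after position(s) 5, 8: paruvarelabodeb
2. b -> p, d -> t, z -> s / _ #: fires at position(s) 15: paruvarelabodep
surface: paruvarelabodep

cell NUM=fe, CLASS=ki, KEL=un, MOD=ne:
underlying: paruv-r-i-nek-zu
1. 0 -> a / C _ C: inserts after position(s) 5, 10: paruvarinekazu
2. b -> p, d -> t, z -> s / _ #: no change
surface: paruvarinekazu

cell NUM=lu, CLASS=lu, KEL=un, MOD=so:
underlying: paruv-pa-t-nek-i
1. 0 -> a / C _ C: inserts after position(s) 5, 8: paruvapataneki
2. b -> p, d -> t, z -> s / _ #: no change
surface: paruvapataneki


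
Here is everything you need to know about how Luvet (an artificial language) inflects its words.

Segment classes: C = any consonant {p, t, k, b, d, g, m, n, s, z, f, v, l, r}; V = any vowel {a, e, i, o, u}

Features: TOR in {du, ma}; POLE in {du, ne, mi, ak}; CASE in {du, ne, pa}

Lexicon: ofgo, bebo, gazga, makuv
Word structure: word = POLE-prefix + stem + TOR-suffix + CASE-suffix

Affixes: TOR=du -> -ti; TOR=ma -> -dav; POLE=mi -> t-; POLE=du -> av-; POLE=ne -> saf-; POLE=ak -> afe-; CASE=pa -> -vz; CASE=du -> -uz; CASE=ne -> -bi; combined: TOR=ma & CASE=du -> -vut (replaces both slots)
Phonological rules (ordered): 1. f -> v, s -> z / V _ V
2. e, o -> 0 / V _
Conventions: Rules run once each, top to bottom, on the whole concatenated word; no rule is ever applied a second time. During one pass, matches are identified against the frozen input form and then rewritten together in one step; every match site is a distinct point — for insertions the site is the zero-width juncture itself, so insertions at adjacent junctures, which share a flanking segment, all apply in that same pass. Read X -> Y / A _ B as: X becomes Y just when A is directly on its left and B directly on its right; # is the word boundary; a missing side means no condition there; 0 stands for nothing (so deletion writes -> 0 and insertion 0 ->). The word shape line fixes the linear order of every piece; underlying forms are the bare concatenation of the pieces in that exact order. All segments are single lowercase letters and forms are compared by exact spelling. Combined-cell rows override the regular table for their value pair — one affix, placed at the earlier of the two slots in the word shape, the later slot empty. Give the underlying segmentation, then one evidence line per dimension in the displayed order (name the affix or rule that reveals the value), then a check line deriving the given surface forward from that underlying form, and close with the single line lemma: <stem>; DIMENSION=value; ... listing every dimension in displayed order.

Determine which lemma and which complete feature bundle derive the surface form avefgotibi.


underlying: afe-ofgo-ti-bi
TOR=du - signalled by the affix -ti
POLE=ak - signalled by the affix afe-
CASE=ne - signalled by the affix -bi
check: afeofgotibi -> aveofgotibi -> avefgotibi
lemma: ofgo; TOR=du; POLE=ak; CASE=ne


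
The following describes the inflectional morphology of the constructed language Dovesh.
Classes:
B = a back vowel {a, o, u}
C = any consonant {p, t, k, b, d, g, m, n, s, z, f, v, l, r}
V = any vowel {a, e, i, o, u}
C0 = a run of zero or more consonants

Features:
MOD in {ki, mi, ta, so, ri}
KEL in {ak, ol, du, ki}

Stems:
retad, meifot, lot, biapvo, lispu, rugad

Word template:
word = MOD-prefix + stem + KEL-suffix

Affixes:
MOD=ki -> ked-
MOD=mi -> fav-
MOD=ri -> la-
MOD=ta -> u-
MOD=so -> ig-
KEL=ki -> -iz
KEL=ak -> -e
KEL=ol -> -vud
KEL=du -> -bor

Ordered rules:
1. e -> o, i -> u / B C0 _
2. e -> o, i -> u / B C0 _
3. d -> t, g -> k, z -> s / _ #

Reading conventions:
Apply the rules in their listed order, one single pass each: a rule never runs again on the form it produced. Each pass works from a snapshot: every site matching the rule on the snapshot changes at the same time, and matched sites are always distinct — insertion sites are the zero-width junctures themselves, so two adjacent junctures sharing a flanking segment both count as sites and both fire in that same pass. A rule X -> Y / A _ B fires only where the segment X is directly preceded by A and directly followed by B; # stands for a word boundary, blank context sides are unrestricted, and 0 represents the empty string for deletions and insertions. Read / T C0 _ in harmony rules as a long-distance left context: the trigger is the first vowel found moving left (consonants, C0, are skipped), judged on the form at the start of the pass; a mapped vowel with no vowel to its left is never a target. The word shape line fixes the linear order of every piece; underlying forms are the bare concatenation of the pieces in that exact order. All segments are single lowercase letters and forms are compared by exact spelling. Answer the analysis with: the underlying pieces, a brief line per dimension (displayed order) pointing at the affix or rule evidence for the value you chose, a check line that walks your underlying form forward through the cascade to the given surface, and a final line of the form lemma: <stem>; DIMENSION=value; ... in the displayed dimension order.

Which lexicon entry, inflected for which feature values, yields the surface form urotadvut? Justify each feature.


underlying: u-retad-vud
MOD=ta - signalled by the affix u-
KEL=ol - signalled by the affix -vud
check: uretadvud -> urotadvud -> urotadvud -> urotadvut
lemma: retad; MOD=ta; KEL=ol


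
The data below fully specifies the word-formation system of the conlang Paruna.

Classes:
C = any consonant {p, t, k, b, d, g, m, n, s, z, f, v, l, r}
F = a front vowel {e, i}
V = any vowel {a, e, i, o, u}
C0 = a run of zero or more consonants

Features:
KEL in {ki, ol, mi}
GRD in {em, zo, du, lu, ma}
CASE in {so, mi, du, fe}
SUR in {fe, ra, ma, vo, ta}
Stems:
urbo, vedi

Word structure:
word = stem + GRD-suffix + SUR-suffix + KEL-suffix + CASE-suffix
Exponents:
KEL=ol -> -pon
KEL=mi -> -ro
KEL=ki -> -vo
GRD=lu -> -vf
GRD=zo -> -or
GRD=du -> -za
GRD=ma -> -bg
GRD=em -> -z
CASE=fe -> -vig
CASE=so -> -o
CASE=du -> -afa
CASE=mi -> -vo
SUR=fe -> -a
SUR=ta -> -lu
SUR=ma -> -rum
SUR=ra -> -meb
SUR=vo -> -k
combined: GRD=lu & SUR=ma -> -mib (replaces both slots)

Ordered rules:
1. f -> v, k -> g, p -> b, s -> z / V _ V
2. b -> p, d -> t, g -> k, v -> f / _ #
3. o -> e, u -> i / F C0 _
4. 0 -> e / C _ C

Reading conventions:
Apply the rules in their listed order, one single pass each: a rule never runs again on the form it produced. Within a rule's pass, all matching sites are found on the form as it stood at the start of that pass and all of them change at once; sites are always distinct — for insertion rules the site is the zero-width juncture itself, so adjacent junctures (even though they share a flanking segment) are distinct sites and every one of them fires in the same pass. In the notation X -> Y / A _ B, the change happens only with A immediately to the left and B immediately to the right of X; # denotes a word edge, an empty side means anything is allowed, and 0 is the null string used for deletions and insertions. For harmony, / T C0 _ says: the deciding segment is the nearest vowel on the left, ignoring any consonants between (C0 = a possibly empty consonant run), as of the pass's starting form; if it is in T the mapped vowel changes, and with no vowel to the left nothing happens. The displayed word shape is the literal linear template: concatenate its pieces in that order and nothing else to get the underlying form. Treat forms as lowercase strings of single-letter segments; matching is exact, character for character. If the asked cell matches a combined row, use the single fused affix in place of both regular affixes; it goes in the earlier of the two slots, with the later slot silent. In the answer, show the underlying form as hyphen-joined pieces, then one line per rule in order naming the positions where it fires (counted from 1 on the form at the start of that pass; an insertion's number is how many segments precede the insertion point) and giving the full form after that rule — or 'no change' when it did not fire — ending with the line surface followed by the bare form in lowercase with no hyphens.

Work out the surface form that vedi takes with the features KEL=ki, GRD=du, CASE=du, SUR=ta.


underlying: vedi-za-lu-vo-afa
1. f -> v, k -> g, p -> b, s -> z / V _ V: fires at position(s) 12: vedizaluvoava
2. b -> p, d -> t, g -> k, v -> f / _ #: no change
3. o -> e, u -> i / F C0 _: no change
4. 0 -> e / C _ C: no change
surface: vedizaluvoava


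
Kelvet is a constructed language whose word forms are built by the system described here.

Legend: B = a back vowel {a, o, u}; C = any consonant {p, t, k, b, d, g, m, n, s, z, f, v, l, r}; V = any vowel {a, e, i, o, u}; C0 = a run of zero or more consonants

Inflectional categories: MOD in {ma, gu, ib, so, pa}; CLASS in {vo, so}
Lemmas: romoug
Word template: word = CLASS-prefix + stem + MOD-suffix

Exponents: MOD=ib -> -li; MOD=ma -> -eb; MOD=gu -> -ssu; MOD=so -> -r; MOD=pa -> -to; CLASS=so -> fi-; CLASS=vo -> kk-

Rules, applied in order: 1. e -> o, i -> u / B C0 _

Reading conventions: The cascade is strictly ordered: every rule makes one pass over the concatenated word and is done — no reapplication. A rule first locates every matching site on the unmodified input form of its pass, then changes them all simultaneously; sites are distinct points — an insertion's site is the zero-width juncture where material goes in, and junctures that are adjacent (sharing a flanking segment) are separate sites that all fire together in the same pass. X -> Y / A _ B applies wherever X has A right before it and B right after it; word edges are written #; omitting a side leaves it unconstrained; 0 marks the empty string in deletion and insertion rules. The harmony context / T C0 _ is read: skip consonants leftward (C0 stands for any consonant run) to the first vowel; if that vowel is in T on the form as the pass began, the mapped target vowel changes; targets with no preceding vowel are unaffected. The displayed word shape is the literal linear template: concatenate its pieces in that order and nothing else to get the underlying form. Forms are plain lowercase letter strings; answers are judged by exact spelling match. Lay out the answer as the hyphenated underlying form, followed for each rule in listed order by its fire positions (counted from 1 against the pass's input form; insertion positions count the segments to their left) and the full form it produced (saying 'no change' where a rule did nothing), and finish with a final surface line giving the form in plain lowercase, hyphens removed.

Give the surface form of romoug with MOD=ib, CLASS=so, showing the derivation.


underlying: fi-romoug-li
1. e -> o, i -> u / B C0 _: fires at position(s) 10: firomouglu
surface: firomouglu


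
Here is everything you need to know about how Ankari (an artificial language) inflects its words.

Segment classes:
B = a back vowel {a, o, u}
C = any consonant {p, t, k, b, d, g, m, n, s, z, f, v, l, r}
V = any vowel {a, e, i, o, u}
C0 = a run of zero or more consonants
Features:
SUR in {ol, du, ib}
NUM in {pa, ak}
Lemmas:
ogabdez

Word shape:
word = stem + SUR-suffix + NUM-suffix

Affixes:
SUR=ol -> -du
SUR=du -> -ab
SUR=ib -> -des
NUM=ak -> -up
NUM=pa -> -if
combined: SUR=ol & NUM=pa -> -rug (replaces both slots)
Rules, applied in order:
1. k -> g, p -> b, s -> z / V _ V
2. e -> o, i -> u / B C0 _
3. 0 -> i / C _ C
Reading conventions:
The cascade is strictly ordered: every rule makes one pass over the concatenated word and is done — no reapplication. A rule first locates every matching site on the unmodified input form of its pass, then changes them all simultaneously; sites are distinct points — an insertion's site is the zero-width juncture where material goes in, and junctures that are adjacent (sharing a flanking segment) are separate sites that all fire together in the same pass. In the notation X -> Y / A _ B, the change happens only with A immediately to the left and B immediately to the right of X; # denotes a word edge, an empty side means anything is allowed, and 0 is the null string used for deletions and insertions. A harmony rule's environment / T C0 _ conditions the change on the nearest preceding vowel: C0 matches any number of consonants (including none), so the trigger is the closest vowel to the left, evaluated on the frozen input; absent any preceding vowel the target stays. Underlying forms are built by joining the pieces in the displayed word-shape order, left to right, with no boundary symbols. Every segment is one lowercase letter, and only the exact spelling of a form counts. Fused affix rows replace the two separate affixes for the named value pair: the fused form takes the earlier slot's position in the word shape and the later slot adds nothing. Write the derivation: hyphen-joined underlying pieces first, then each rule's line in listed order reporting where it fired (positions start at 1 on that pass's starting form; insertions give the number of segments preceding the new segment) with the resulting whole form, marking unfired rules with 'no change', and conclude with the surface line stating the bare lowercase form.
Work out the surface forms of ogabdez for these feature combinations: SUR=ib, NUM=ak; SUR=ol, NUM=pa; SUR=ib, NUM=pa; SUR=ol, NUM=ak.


cell SUR=ib, NUM=ak:
underlying: ogabdez-des-up
1. k -> g, p -> b, s -> z / V _ V: fires at position(s) 10: ogabdezdezup
2. e -> o, i -> u / B C0 _: fires at position(s) 6: ogabdozdezup
3. 0 -> i / C _ C: inserts after position(s) 4, 7: ogabidozidezup
surface: ogabidozidezup

cell SUR=ol, NUM=pa:
underlying: ogabdez-rug
1. k -> g, p -> b, s -> z / V _ V: no change
2. e -> o, i -> u / B C0 _: fires at position(s) 6: ogabdozrug
3. 0 -> i / C _ C: inserts after position(s) 4, 7: ogabidozirug
surface: ogabidozirug

cell SUR=ib, NUM=pa:
underlying: ogabdez-des-if
1. k -> g, p -> b, s -> z / V _ V: fires at position(s) 10: ogabdezdezif
2. e -> o, i -> u / B C0 _: fires at position(s) 6: ogabdozdezif
3. 0 -> i / C _ C: inserts after position(s) 4, 7: ogabidozidezif
surface: ogabidozidezif

cell SUR=ol, NUM=ak:
underlying: ogabdez-du-up
1. k -> g, p -> b, s -> z / V _ V: no change
2. e -> o, i -> u / B C0 _: fires at position(s) 6: ogabdozduup
3. 0 -> i / C _ C: inserts after position(s) 4, 7: ogabidoziduup
surface: ogabidoziduup


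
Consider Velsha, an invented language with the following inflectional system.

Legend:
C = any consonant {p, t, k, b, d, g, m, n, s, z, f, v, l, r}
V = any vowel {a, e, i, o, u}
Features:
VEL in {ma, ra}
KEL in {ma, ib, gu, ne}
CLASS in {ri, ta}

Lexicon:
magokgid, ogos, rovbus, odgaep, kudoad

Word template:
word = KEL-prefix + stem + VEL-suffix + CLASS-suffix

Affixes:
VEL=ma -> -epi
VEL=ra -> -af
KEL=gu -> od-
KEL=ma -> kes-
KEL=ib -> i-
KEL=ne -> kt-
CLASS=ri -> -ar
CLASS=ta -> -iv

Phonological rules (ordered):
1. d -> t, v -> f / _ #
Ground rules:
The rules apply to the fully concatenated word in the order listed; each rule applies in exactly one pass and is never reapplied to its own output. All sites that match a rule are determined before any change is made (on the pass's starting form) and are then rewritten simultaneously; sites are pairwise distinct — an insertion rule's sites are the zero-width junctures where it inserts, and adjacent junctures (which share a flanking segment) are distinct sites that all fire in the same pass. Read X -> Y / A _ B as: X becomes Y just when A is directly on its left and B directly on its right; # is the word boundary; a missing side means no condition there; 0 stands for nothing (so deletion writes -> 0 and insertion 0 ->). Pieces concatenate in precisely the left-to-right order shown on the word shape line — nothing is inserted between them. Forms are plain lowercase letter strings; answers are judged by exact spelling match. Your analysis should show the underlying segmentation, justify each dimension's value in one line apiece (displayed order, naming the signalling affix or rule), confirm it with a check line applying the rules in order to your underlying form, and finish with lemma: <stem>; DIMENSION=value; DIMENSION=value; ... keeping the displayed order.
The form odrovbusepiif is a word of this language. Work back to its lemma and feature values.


underlying: od-rovbus-epi-iv
VEL=ma - signalled by the affix -epi
KEL=gu - signalled by the affix od-
CLASS=ta - signalled by the affix -iv
check: odrovbusepiiv -> odrovbusepiif
lemma: rovbus; VEL=ma; KEL=gu; CLASS=ta


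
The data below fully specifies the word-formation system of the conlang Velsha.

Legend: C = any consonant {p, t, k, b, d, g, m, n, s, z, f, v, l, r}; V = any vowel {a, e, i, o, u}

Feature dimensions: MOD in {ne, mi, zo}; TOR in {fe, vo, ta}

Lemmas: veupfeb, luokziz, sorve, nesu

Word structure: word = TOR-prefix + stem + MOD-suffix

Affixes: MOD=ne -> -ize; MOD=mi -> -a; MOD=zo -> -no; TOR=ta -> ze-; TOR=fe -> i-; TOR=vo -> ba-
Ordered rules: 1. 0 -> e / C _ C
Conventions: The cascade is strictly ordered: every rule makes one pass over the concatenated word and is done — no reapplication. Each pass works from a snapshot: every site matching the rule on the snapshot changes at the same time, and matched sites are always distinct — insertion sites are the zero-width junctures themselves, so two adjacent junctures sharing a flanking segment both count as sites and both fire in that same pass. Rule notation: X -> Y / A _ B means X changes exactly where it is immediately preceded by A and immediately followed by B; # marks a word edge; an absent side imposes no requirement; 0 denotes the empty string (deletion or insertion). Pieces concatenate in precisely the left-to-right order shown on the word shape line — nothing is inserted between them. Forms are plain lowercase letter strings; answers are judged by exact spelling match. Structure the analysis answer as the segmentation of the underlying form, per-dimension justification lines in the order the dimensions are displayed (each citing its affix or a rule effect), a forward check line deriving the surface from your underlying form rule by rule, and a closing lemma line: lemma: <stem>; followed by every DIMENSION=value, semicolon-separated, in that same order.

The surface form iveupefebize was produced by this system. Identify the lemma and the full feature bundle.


underlying: i-veupfeb-ize
MOD=ne - signalled by the affix -ize
TOR=fe - signalled by the affix i-
check: iveupfebize -> iveupefebize
lemma: veupfeb; MOD=ne; TOR=fe


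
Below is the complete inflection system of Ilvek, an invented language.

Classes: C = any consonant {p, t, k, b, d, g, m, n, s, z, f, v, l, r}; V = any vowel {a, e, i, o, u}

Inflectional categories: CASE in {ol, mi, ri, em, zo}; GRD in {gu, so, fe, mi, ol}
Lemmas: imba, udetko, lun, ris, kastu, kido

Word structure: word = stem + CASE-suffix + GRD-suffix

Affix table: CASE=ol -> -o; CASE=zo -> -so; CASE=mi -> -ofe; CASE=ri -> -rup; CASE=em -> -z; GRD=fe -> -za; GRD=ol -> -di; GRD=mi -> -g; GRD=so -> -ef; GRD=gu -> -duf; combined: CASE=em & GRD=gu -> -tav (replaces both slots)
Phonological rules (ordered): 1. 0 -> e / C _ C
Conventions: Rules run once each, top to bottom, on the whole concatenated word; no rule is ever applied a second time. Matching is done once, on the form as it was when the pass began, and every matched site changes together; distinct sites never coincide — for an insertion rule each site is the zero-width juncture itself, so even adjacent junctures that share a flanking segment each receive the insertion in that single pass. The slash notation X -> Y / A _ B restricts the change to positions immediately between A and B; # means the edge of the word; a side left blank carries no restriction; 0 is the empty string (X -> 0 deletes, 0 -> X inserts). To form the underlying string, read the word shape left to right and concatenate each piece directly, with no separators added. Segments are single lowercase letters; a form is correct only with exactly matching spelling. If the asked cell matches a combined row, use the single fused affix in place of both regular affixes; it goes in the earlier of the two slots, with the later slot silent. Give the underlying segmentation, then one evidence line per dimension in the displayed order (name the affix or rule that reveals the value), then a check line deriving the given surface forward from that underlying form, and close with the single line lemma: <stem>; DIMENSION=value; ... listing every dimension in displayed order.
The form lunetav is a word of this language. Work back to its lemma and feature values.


underlying: lun-tav
CASE=em - signalled by the combined affix row
GRD=gu - signalled by the combined affix row
check: luntav -> lunetav
lemma: lun; CASE=em; GRD=gu


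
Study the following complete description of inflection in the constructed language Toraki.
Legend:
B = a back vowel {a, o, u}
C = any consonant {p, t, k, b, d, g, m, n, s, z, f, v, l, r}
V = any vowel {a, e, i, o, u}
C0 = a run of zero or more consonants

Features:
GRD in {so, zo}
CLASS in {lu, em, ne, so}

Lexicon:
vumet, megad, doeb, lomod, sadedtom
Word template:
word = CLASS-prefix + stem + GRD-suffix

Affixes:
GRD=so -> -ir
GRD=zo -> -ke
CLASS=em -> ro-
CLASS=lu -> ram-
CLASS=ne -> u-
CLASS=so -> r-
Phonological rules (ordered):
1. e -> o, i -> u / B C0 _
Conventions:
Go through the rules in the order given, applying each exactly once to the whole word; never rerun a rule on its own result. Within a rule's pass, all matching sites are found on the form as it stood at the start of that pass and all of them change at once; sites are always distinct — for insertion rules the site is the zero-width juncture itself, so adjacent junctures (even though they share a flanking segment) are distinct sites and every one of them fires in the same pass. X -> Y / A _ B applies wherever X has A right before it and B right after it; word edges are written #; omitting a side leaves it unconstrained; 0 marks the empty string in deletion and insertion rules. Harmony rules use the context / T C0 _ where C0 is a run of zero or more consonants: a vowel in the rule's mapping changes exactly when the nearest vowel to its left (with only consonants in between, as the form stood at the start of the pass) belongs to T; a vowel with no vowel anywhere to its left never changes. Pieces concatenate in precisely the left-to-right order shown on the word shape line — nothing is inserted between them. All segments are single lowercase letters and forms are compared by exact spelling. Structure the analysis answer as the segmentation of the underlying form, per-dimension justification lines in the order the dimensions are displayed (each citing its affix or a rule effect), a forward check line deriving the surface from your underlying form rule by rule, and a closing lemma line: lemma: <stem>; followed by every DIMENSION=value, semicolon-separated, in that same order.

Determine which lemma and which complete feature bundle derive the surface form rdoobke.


underlying: r-doeb-ke
GRD=zo - signalled by the affix -ke
CLASS=so - signalled by the affix r-
check: rdoebke -> rdoobke
lemma: doeb; GRD=zo; CLASS=so
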